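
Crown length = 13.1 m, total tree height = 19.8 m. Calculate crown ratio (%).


Formula: Crown Ratio = (Crown Length / Total Height) * 100
CR = (13.1 m / 19.8 m) * 100
CR = 0.6616 * 100 = 66.2%

66.2


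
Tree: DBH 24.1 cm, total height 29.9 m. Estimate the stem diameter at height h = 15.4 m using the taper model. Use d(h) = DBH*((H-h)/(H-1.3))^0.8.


Taper: d(h) = DBH * ((H - h) / (H - 1.3))^0.8
Numerator = H - h = 29.9 - 15.4 = 14.5 m
Denominator = H - 1.3 = 29.9 - 1.3 = 28.6 m
Ratio = 14.5 / 28.6 = 0.50699
d = 24.1 * 0.50699^0.8 = 14.0 cm

14.0


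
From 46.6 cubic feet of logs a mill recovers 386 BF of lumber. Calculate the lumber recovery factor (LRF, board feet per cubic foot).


Formula: LRF = Lumber Output (BF) / Log Input (ft^3)
LRF = 386 BF / 46.6 ft^3
LRF = 8.28 BF/ft^3

8.28


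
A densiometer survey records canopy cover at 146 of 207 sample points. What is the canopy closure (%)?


Formula: Canopy closure = covered points / total points * 100
Closure = 146 / 207 * 100
Closure = 0.7053 * 100 = 70.5%

70.5


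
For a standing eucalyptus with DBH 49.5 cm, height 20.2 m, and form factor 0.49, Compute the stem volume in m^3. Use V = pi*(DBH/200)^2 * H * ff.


Formula: V = pi * (DBH/200)^2 * H * ff
Radius = DBH/200 = 49.5/200 = 0.2475 m
Radius^2 = 0.2475^2 = 0.06125625 m^2
V = pi * 0.06125625 * 20.2 * 0.49
V = 1.905 m^3

1.905


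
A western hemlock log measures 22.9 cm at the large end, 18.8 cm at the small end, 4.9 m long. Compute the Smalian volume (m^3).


Smalian: V = (A1 + A2)/2 * L,  A = pi*(D/200)^2
A1 = pi*(22.9/200)^2 = 0.041187 m^2
A2 = pi*(18.8/200)^2 = 0.027759 m^2
V = (0.041187+0.027759)/2*4.9 = 0.1689 m^3

0.1689


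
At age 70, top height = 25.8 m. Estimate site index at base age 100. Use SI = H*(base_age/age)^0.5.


Formula: SI = H_dom * (base_age / age)^0.5
Age ratio = 100 / 70 = 1.42857
sqrt(age_ratio) = 1.19523
SI = 25.8 * 1.19523 = 30.8 m

30.8


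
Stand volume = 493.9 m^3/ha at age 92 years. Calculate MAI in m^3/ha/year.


Formula: MAI = Total Volume / Stand Age
MAI = 493.9 m^3/ha / 92 years
MAI = 5.37 m^3/ha/year

5.37


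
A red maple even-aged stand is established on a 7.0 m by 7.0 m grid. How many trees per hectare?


Formula: TPH = 10000 m^2/ha / (spacing_x * spacing_y)
Area per tree = 7.0 m * 7.0 m = 49.0 m^2
TPH = 10000 / 49.0 = 204 trees/ha

204


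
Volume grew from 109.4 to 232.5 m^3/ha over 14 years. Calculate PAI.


Formula: PAI = (V_T2 - V_T1) / (T2 - T1)
Volume increment = 232.5 - 109.4 = 123.1 m^3/ha
PAI = 123.1 / 14 = 8.79 m^3/ha/year

8.79


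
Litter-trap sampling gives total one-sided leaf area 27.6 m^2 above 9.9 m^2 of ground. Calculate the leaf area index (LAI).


Formula: LAI = total leaf area / ground area  (dimensionless)
LAI = 27.6 m^2 / 9.9 m^2
LAI = 2.79

2.79


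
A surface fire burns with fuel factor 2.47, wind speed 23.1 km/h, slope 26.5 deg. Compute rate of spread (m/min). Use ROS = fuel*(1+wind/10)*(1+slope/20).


Formula: ROS = fuel * (1 + wind/10) * (1 + slope/20)
Wind factor = 1 + 23.1/10 = 3.31
Slope factor = 1 + 26.5/20 = 2.325
ROS = 2.47 * 3.31 * 2.325 = 19.01 m/min

19.01


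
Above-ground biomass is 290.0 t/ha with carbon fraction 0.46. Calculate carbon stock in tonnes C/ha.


Formula: Carbon Stock = Biomass * Carbon Fraction
C = 290.0 t/ha * 0.46
C = 133.4 t C/ha

133.4


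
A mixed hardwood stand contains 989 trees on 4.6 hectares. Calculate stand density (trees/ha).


Formula: Stand Density = N_trees / Area_ha
Density = 989 trees / 4.6 ha
Density = 215 trees/ha

215


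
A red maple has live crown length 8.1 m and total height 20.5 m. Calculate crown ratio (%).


Formula: Crown Ratio = (Crown Length / Total Height) * 100
CR = (8.1 m / 20.5 m) * 100
CR = 0.3951 * 100 = 39.5%

39.5


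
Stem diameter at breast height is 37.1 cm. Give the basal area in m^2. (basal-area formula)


Formula: BA = pi * (DBH/2)^2 / 10000  (cm^2 to m^2)
Radius = DBH/2 = 37.1/2 = 18.55 cm
BA = pi * 18.55^2 / 10000
   = 1081.0299 cm^2 / 10000
   = 0.1081 m^2

0.1081


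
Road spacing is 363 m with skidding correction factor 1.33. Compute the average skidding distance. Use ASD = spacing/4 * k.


Formula: ASD = (spacing / 4) * correction
Uncorrected distance = spacing / 4 = 363 / 4 = 90.75 m
ASD = 90.75 * 1.33 = 121 m

121


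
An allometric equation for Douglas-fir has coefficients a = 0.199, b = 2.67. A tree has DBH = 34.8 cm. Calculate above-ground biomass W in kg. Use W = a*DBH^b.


Formula: W = a * DBH^b  (allometric power law)
DBH^b = 34.8^2.67 = 13062.2076
W = 0.199 * 13062.2076 = 2599.4 kg

2599.4


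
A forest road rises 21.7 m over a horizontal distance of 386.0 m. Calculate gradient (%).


Formula: Gradient = rise / run * 100
Gradient = 21.7 / 386.0 * 100 = 5.6%

5.6


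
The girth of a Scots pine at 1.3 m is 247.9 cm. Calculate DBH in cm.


Formula: DBH = C / pi
DBH = 247.9 / pi
pi = 3.14159...
DBH = 78.9 cm

78.9


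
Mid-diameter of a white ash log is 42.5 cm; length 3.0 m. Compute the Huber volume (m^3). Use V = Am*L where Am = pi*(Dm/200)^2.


Huber: V = Am * L,  Am = pi*(Dm/200)^2
Am = pi*(42.5/200)^2 = 0.141863 m^2
V = 0.141863*3.0 = 0.4256 m^3

0.4256


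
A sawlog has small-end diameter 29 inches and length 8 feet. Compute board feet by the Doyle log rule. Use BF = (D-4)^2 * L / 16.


Doyle: BF = (D - 4)^2 * L / 16
Adjusted diameter = 29 - 4 = 25 in
(D-4)^2 = 25^2 = 625
BF = 625 * 8 / 16 = 313 BF

313


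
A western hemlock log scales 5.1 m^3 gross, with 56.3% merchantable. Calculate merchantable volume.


Formula: MV = V_total * (merchantable_pct / 100)
Merchantable fraction = 56.3% / 100 = 0.563
MV = 5.1 m^3 * 0.563 = 2.871 m^3

2.871


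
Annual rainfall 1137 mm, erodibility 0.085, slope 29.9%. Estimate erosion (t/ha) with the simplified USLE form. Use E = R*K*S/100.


Formula: E = R * K * S / 100  (simplified USLE)
R * K = 1137 * 0.085 = 96.645
E = 96.645 * 29.9 / 100 = 28.9 t/ha

28.9


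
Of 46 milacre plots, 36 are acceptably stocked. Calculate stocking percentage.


Formula: Stocking % = stocked plots / total plots * 100
Stocking = 36 / 46 * 100
Stocking = 0.7826 * 100 = 78.3%

78.3


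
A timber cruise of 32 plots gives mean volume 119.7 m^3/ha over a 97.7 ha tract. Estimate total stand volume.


Formula: Total Volume = Mean Volume per ha * Total Area
Total Volume = 119.7 m^3/ha * 97.7 ha
Total Volume = 11695 m^3

11695


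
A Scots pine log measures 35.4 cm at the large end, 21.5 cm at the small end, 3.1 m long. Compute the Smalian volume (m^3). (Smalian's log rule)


Smalian: V = (A1 + A2)/2 * L,  A = pi*(D/200)^2
A1 = pi*(35.4/200)^2 = 0.098423 m^2
A2 = pi*(21.5/200)^2 = 0.036305 m^2
V = (0.098423+0.036305)/2*3.1 = 0.2088 m^3

0.2088


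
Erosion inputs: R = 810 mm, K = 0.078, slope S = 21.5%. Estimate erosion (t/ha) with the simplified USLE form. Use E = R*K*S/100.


Formula: E = R * K * S / 100  (simplified USLE)
R * K = 810 * 0.078 = 63.18
E = 63.18 * 21.5 / 100 = 13.58 t/ha

13.58


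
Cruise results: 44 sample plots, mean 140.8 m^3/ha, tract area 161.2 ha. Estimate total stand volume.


Formula: Total Volume = Mean Volume per ha * Total Area
Total Volume = 140.8 m^3/ha * 161.2 ha
Total Volume = 22697 m^3

22697


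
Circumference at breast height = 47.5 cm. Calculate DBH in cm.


Formula: DBH = C / pi
DBH = 47.5 / pi
pi = 3.14159...
DBH = 15.1 cm

15.1


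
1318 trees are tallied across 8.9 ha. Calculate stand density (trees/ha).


Formula: Stand Density = N_trees / Area_ha
Density = 1318 trees / 8.9 ha
Density = 148 trees/ha

148


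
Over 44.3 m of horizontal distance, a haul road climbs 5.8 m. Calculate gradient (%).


Formula: Gradient = rise / run * 100
Gradient = 5.8 / 44.3 * 100 = 13.1%

13.1


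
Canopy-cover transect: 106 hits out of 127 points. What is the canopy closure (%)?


Formula: Canopy closure = covered points / total points * 100
Closure = 106 / 127 * 100
Closure = 0.8346 * 100 = 83.5%

83.5


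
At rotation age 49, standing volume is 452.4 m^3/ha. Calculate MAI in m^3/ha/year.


Formula: MAI = Total Volume / Stand Age
MAI = 452.4 m^3/ha / 49 years
MAI = 9.23 m^3/ha/year

9.23


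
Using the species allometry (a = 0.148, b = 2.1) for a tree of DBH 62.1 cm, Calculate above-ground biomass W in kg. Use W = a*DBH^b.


Formula: W = a * DBH^b  (allometric power law)
DBH^b = 62.1^2.1 = 5827.6352
W = 0.148 * 5827.6352 = 862.5 kg

862.5


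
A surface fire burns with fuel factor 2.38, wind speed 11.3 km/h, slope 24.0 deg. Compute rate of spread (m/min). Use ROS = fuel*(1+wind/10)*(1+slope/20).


Formula: ROS = fuel * (1 + wind/10) * (1 + slope/20)
Wind factor = 1 + 11.3/10 = 2.13
Slope factor = 1 + 24.0/20 = 2.2
ROS = 2.38 * 2.13 * 2.2 = 11.15 m/min

11.15


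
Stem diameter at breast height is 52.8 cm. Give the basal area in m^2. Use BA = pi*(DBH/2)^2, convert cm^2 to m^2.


Formula: BA = pi * (DBH/2)^2 / 10000  (cm^2 to m^2)
Radius = DBH/2 = 52.8/2 = 26.4 cm
BA = pi * 26.4^2 / 10000
   = 2189.5644 cm^2 / 10000
   = 0.219 m^2

0.219


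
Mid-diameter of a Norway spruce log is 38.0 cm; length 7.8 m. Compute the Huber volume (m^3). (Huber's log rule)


Huber: V = Am * L,  Am = pi*(Dm/200)^2
Am = pi*(38.0/200)^2 = 0.113411 m^2
V = 0.113411*7.8 = 0.8846 m^3

0.8846


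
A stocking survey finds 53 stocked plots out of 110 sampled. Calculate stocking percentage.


Formula: Stocking % = stocked plots / total plots * 100
Stocking = 53 / 110 * 100
Stocking = 0.4818 * 100 = 48.2%

48.2


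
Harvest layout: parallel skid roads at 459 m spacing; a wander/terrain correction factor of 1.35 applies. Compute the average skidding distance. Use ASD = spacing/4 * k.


Formula: ASD = (spacing / 4) * correction
Uncorrected distance = spacing / 4 = 459 / 4 = 114.75 m
ASD = 114.75 * 1.35 = 155 m

155


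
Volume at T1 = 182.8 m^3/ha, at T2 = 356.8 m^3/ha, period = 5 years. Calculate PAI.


Formula: PAI = (V_T2 - V_T1) / (T2 - T1)
Volume increment = 356.8 - 182.8 = 174.0 m^3/ha
PAI = 174.0 / 5 = 34.8 m^3/ha/year

34.8


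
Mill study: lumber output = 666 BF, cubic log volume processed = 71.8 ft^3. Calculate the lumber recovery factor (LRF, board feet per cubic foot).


Formula: LRF = Lumber Output (BF) / Log Input (ft^3)
LRF = 666 BF / 71.8 ft^3
LRF = 9.28 BF/ft^3

9.28


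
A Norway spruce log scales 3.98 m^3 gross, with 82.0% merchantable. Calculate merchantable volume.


Formula: MV = V_total * (merchantable_pct / 100)
Merchantable fraction = 82.0% / 100 = 0.82
MV = 3.98 m^3 * 0.82 = 3.264 m^3

3.264


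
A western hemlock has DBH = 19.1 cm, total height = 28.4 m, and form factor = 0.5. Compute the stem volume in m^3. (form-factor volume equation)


Formula: V = pi * (DBH/200)^2 * H * ff
Radius = DBH/200 = 19.1/200 = 0.0955 m
Radius^2 = 0.0955^2 = 0.00912025 m^2
V = pi * 0.00912025 * 28.4 * 0.5
V = 0.407 m^3

0.407


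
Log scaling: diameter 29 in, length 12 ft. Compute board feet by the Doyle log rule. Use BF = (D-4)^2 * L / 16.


Doyle: BF = (D - 4)^2 * L / 16
Adjusted diameter = 29 - 4 = 25 in
(D-4)^2 = 25^2 = 625
BF = 625 * 12 / 16 = 469 BF

469


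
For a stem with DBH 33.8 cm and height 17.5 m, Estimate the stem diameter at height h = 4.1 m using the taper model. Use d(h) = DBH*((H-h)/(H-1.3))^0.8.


Taper: d(h) = DBH * ((H - h) / (H - 1.3))^0.8
Numerator = H - h = 17.5 - 4.1 = 13.4 m
Denominator = H - 1.3 = 17.5 - 1.3 = 16.2 m
Ratio = 13.4 / 16.2 = 0.82716
d = 33.8 * 0.82716^0.8 = 29.0 cm

29.0


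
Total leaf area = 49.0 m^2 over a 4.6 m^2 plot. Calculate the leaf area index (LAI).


Formula: LAI = total leaf area / ground area  (dimensionless)
LAI = 49.0 m^2 / 4.6 m^2
LAI = 10.65

10.65


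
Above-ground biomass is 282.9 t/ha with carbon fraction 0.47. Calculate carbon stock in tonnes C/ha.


Formula: Carbon Stock = Biomass * Carbon Fraction
C = 282.9 t/ha * 0.47
C = 133.0 t C/ha

133.0


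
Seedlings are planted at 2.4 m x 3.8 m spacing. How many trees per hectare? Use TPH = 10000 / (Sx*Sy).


Formula: TPH = 10000 m^2/ha / (spacing_x * spacing_y)
Area per tree = 2.4 m * 3.8 m = 9.12 m^2
TPH = 10000 / 9.12 = 1096 trees/ha

1096


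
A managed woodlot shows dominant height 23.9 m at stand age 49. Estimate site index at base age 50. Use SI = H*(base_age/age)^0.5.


Formula: SI = H_dom * (base_age / age)^0.5
Age ratio = 50 / 49 = 1.02041
sqrt(age_ratio) = 1.01015
SI = 23.9 * 1.01015 = 24.1 m

24.1


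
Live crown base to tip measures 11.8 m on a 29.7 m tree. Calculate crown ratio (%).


Formula: Crown Ratio = (Crown Length / Total Height) * 100
CR = (11.8 m / 29.7 m) * 100
CR = 0.3973 * 100 = 39.7%

39.7


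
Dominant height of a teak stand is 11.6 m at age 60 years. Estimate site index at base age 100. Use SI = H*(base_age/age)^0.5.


Formula: SI = H_dom * (base_age / age)^0.5
Age ratio = 100 / 60 = 1.66667
sqrt(age_ratio) = 1.29099
SI = 11.6 * 1.29099 = 15.0 m

15.0


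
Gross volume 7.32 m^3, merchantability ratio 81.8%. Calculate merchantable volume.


Formula: MV = V_total * (merchantable_pct / 100)
Merchantable fraction = 81.8% / 100 = 0.818
MV = 7.32 m^3 * 0.818 = 5.988 m^3

5.988


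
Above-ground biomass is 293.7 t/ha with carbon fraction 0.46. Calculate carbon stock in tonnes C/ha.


Formula: Carbon Stock = Biomass * Carbon Fraction
C = 293.7 t/ha * 0.46
C = 135.1 t C/ha

135.1


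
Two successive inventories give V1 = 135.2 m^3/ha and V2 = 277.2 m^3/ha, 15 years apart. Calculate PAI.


Formula: PAI = (V_T2 - V_T1) / (T2 - T1)
Volume increment = 277.2 - 135.2 = 142.0 m^3/ha
PAI = 142.0 / 15 = 9.47 m^3/ha/year

9.47


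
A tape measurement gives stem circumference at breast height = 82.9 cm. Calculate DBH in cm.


Formula: DBH = C / pi
DBH = 82.9 / pi
pi = 3.14159...
DBH = 26.4 cm

26.4


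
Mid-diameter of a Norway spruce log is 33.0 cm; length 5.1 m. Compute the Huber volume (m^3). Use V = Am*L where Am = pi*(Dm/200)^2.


Huber: V = Am * L,  Am = pi*(Dm/200)^2
Am = pi*(33.0/200)^2 = 0.08553 m^2
V = 0.08553*5.1 = 0.4362 m^3

0.4362


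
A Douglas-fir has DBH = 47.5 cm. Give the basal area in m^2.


Formula: BA = pi * (DBH/2)^2 / 10000  (cm^2 to m^2)
Radius = DBH/2 = 47.5/2 = 23.75 cm
BA = pi * 23.75^2 / 10000
   = 1772.0546 cm^2 / 10000
   = 0.1772 m^2

0.1772


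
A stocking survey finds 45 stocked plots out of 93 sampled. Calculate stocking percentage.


Formula: Stocking % = stocked plots / total plots * 100
Stocking = 45 / 93 * 100
Stocking = 0.4839 * 100 = 48.4%

48.4


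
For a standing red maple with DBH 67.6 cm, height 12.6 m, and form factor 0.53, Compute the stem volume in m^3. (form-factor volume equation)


Formula: V = pi * (DBH/200)^2 * H * ff
Radius = DBH/200 = 67.6/200 = 0.338 m
Radius^2 = 0.338^2 = 0.114244 m^2
V = pi * 0.114244 * 12.6 * 0.53
V = 2.397 m^3

2.397


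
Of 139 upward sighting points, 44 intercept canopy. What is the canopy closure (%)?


Formula: Canopy closure = covered points / total points * 100
Closure = 44 / 139 * 100
Closure = 0.3165 * 100 = 31.7%

31.7


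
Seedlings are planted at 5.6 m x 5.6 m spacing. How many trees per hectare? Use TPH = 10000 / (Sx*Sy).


Formula: TPH = 10000 m^2/ha / (spacing_x * spacing_y)
Area per tree = 5.6 m * 5.6 m = 31.36 m^2
TPH = 10000 / 31.36 = 319 trees/ha

319


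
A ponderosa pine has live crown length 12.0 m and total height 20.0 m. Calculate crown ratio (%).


Formula: Crown Ratio = (Crown Length / Total Height) * 100
CR = (12.0 m / 20.0 m) * 100
CR = 0.6 * 100 = 60.0%

60.0


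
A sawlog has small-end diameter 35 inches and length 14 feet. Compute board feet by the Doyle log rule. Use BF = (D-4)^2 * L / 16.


Doyle: BF = (D - 4)^2 * L / 16
Adjusted diameter = 35 - 4 = 31 in
(D-4)^2 = 31^2 = 961
BF = 961 * 14 / 16 = 841 BF

841


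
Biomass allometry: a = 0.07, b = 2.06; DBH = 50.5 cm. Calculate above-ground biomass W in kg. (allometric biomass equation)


Formula: W = a * DBH^b  (allometric power law)
DBH^b = 50.5^2.06 = 3226.8609
W = 0.07 * 3226.8609 = 225.9 kg

225.9


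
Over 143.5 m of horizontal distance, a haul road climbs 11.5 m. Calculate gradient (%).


Formula: Gradient = rise / run * 100
Gradient = 11.5 / 143.5 * 100 = 8.0%

8.0


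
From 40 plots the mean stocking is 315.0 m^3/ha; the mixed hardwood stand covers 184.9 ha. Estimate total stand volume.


Formula: Total Volume = Mean Volume per ha * Total Area
Total Volume = 315.0 m^3/ha * 184.9 ha
Total Volume = 58244 m^3

58244


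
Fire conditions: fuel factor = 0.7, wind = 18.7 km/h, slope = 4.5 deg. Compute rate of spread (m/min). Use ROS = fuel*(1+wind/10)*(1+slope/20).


Formula: ROS = fuel * (1 + wind/10) * (1 + slope/20)
Wind factor = 1 + 18.7/10 = 2.87
Slope factor = 1 + 4.5/20 = 1.225
ROS = 0.7 * 2.87 * 1.225 = 2.46 m/min

2.46


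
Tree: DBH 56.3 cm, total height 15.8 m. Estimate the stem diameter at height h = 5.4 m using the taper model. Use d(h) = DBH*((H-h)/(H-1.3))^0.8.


Taper: d(h) = DBH * ((H - h) / (H - 1.3))^0.8
Numerator = H - h = 15.8 - 5.4 = 10.4 m
Denominator = H - 1.3 = 15.8 - 1.3 = 14.5 m
Ratio = 10.4 / 14.5 = 0.71724
d = 56.3 * 0.71724^0.8 = 43.2 cm

43.2


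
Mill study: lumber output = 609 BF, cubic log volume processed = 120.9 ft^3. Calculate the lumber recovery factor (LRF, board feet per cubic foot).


Formula: LRF = Lumber Output (BF) / Log Input (ft^3)
LRF = 609 BF / 120.9 ft^3
LRF = 5.04 BF/ft^3

5.04


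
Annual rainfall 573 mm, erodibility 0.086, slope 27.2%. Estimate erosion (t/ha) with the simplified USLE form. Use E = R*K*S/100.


Formula: E = R * K * S / 100  (simplified USLE)
R * K = 573 * 0.086 = 49.278
E = 49.278 * 27.2 / 100 = 13.4 t/ha

13.4


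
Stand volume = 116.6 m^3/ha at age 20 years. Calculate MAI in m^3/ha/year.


Formula: MAI = Total Volume / Stand Age
MAI = 116.6 m^3/ha / 20 years
MAI = 5.83 m^3/ha/year

5.83


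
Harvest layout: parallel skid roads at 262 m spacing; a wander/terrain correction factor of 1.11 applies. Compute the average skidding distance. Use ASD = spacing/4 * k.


Formula: ASD = (spacing / 4) * correction
Uncorrected distance = spacing / 4 = 262 / 4 = 65.5 m
ASD = 65.5 * 1.11 = 73 m

73


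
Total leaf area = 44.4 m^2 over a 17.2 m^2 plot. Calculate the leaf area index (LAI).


Formula: LAI = total leaf area / ground area  (dimensionless)
LAI = 44.4 m^2 / 17.2 m^2
LAI = 2.58

2.58


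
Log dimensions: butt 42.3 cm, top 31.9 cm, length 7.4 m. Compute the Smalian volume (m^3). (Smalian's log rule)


Smalian: V = (A1 + A2)/2 * L,  A = pi*(D/200)^2
A1 = pi*(42.3/200)^2 = 0.140531 m^2
A2 = pi*(31.9/200)^2 = 0.079923 m^2
V = (0.140531+0.079923)/2*7.4 = 0.8157 m^3

0.8157


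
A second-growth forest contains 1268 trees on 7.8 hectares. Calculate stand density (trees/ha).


Formula: Stand Density = N_trees / Area_ha
Density = 1268 trees / 7.8 ha
Density = 163 trees/ha

163


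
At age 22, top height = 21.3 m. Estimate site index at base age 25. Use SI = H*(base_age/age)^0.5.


Formula: SI = H_dom * (base_age / age)^0.5
Age ratio = 25 / 22 = 1.13636
sqrt(age_ratio) = 1.066
SI = 21.3 * 1.066 = 22.7 m

22.7


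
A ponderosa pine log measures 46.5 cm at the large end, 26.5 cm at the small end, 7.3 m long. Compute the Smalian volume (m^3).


Smalian: V = (A1 + A2)/2 * L,  A = pi*(D/200)^2
A1 = pi*(46.5/200)^2 = 0.169823 m^2
A2 = pi*(26.5/200)^2 = 0.055155 m^2
V = (0.169823+0.055155)/2*7.3 = 0.8212 m^3

0.8212


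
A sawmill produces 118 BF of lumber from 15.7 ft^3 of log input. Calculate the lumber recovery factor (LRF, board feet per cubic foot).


Formula: LRF = Lumber Output (BF) / Log Input (ft^3)
LRF = 118 BF / 15.7 ft^3
LRF = 7.52 BF/ft^3

7.52


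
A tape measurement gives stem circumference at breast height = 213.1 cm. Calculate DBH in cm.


Formula: DBH = C / pi
DBH = 213.1 / pi
pi = 3.14159...
DBH = 67.8 cm

67.8


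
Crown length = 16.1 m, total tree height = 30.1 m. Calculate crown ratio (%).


Formula: Crown Ratio = (Crown Length / Total Height) * 100
CR = (16.1 m / 30.1 m) * 100
CR = 0.5349 * 100 = 53.5%

53.5


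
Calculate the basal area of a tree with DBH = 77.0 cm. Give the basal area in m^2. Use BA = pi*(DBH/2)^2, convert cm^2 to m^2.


Formula: BA = pi * (DBH/2)^2 / 10000  (cm^2 to m^2)
Radius = DBH/2 = 77.0/2 = 38.5 cm
BA = pi * 38.5^2 / 10000
   = 4656.6257 cm^2 / 10000
   = 0.4657 m^2

0.4657


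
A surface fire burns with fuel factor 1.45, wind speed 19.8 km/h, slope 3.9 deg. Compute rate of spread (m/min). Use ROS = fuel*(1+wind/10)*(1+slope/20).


Formula: ROS = fuel * (1 + wind/10) * (1 + slope/20)
Wind factor = 1 + 19.8/10 = 2.98
Slope factor = 1 + 3.9/20 = 1.195
ROS = 1.45 * 2.98 * 1.195 = 5.16 m/min

5.16


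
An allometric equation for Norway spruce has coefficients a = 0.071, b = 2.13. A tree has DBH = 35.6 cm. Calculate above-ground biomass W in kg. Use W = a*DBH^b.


Formula: W = a * DBH^b  (allometric power law)
DBH^b = 35.6^2.13 = 2016.4548
W = 0.071 * 2016.4548 = 143.2 kg

143.2


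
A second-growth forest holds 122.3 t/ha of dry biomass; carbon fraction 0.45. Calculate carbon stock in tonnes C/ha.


Formula: Carbon Stock = Biomass * Carbon Fraction
C = 122.3 t/ha * 0.45
C = 55.0 t C/ha

55.0


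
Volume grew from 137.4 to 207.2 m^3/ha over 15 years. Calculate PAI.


Formula: PAI = (V_T2 - V_T1) / (T2 - T1)
Volume increment = 207.2 - 137.4 = 69.8 m^3/ha
PAI = 69.8 / 15 = 4.65 m^3/ha/year

4.65


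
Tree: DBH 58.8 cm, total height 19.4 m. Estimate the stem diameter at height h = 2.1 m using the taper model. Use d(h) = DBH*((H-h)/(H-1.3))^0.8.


Taper: d(h) = DBH * ((H - h) / (H - 1.3))^0.8
Numerator = H - h = 19.4 - 2.1 = 17.3 m
Denominator = H - 1.3 = 19.4 - 1.3 = 18.1 m
Ratio = 17.3 / 18.1 = 0.9558
d = 58.8 * 0.9558^0.8 = 56.7 cm

56.7


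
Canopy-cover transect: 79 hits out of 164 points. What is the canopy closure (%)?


Formula: Canopy closure = covered points / total points * 100
Closure = 79 / 164 * 100
Closure = 0.4817 * 100 = 48.2%

48.2


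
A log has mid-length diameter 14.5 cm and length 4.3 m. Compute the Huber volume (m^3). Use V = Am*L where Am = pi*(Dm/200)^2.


Huber: V = Am * L,  Am = pi*(Dm/200)^2
Am = pi*(14.5/200)^2 = 0.016513 m^2
V = 0.016513*4.3 = 0.071 m^3

0.071


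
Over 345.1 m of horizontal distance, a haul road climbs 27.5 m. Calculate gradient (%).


Formula: Gradient = rise / run * 100
Gradient = 27.5 / 345.1 * 100 = 8.0%

8.0


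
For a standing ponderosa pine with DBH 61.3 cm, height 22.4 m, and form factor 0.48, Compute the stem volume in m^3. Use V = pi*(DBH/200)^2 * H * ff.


Formula: V = pi * (DBH/200)^2 * H * ff
Radius = DBH/200 = 61.3/200 = 0.3065 m
Radius^2 = 0.3065^2 = 0.09394225 m^2
V = pi * 0.09394225 * 22.4 * 0.48
V = 3.173 m^3

3.173


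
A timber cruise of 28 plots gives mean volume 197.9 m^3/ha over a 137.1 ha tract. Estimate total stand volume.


Formula: Total Volume = Mean Volume per ha * Total Area
Total Volume = 197.9 m^3/ha * 137.1 ha
Total Volume = 27132 m^3

27132


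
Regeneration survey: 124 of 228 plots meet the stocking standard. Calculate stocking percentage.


Formula: Stocking % = stocked plots / total plots * 100
Stocking = 124 / 228 * 100
Stocking = 0.5439 * 100 = 54.4%

54.4


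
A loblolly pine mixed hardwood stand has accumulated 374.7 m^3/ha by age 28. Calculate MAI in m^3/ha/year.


Formula: MAI = Total Volume / Stand Age
MAI = 374.7 m^3/ha / 28 years
MAI = 13.38 m^3/ha/year

13.38


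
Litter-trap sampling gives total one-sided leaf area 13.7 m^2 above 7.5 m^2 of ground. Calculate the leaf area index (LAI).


Formula: LAI = total leaf area / ground area  (dimensionless)
LAI = 13.7 m^2 / 7.5 m^2
LAI = 1.83

1.83


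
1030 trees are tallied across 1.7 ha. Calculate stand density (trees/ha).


Formula: Stand Density = N_trees / Area_ha
Density = 1030 trees / 1.7 ha
Density = 606 trees/ha

606


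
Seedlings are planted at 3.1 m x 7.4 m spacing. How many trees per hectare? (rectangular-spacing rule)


Formula: TPH = 10000 m^2/ha / (spacing_x * spacing_y)
Area per tree = 3.1 m * 7.4 m = 22.94 m^2
TPH = 10000 / 22.94 = 436 trees/ha

436


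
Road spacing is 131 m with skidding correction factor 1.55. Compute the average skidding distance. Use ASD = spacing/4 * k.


Formula: ASD = (spacing / 4) * correction
Uncorrected distance = spacing / 4 = 131 / 4 = 32.75 m
ASD = 32.75 * 1.55 = 51 m

51


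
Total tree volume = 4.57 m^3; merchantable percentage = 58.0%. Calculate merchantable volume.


Formula: MV = V_total * (merchantable_pct / 100)
Merchantable fraction = 58.0% / 100 = 0.58
MV = 4.57 m^3 * 0.58 = 2.651 m^3

2.651


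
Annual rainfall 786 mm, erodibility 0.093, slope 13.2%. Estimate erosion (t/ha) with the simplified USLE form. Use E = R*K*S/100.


Formula: E = R * K * S / 100  (simplified USLE)
R * K = 786 * 0.093 = 73.098
E = 73.098 * 13.2 / 100 = 9.65 t/ha

9.65


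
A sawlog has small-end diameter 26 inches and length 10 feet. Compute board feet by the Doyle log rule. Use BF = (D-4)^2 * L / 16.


Doyle: BF = (D - 4)^2 * L / 16
Adjusted diameter = 26 - 4 = 22 in
(D-4)^2 = 22^2 = 484
BF = 484 * 10 / 16 = 303 BF

303


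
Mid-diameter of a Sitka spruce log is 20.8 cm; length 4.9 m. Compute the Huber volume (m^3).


Huber: V = Am * L,  Am = pi*(Dm/200)^2
Am = pi*(20.8/200)^2 = 0.033979 m^2
V = 0.033979*4.9 = 0.1665 m^3

0.1665


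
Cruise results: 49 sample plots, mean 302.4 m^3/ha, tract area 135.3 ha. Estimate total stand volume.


Formula: Total Volume = Mean Volume per ha * Total Area
Total Volume = 302.4 m^3/ha * 135.3 ha
Total Volume = 40915 m^3

40915


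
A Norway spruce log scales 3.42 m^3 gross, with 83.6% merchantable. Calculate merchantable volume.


Formula: MV = V_total * (merchantable_pct / 100)
Merchantable fraction = 83.6% / 100 = 0.836
MV = 3.42 m^3 * 0.836 = 2.859 m^3

2.859


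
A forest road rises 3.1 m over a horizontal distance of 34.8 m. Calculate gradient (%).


Formula: Gradient = rise / run * 100
Gradient = 3.1 / 34.8 * 100 = 8.9%

8.9


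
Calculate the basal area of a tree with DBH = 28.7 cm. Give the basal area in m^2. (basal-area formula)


Formula: BA = pi * (DBH/2)^2 / 10000  (cm^2 to m^2)
Radius = DBH/2 = 28.7/2 = 14.35 cm
BA = pi * 14.35^2 / 10000
   = 646.9246 cm^2 / 10000
   = 0.0647 m^2

0.0647


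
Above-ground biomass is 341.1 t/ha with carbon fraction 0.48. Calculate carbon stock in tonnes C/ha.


Formula: Carbon Stock = Biomass * Carbon Fraction
C = 341.1 t/ha * 0.48
C = 163.7 t C/ha

163.7


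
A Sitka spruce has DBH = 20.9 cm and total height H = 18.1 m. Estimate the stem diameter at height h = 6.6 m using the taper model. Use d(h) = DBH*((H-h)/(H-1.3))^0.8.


Taper: d(h) = DBH * ((H - h) / (H - 1.3))^0.8
Numerator = H - h = 18.1 - 6.6 = 11.5 m
Denominator = H - 1.3 = 18.1 - 1.3 = 16.8 m
Ratio = 11.5 / 16.8 = 0.68452
d = 20.9 * 0.68452^0.8 = 15.4 cm

15.4


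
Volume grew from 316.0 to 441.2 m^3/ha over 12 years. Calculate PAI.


Formula: PAI = (V_T2 - V_T1) / (T2 - T1)
Volume increment = 441.2 - 316.0 = 125.2 m^3/ha
PAI = 125.2 / 12 = 10.43 m^3/ha/year

10.43


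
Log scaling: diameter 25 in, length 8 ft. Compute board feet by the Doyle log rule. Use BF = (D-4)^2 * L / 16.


Doyle: BF = (D - 4)^2 * L / 16
Adjusted diameter = 25 - 4 = 21 in
(D-4)^2 = 21^2 = 441
BF = 441 * 8 / 16 = 221 BF

221


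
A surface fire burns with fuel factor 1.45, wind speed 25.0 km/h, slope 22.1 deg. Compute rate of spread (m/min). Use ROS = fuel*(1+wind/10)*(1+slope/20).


Formula: ROS = fuel * (1 + wind/10) * (1 + slope/20)
Wind factor = 1 + 25.0/10 = 3.5
Slope factor = 1 + 22.1/20 = 2.105
ROS = 1.45 * 3.5 * 2.105 = 10.68 m/min

10.68


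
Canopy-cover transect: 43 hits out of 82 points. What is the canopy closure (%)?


Formula: Canopy closure = covered points / total points * 100
Closure = 43 / 82 * 100
Closure = 0.5244 * 100 = 52.4%

52.4


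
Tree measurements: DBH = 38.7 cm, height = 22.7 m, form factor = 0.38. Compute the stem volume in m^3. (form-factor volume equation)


Formula: V = pi * (DBH/200)^2 * H * ff
Radius = DBH/200 = 38.7/200 = 0.1935 m
Radius^2 = 0.1935^2 = 0.03744225 m^2
V = pi * 0.03744225 * 22.7 * 0.38
V = 1.015 m^3

1.015


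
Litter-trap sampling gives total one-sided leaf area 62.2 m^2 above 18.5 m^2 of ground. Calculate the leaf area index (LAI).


Formula: LAI = total leaf area / ground area  (dimensionless)
LAI = 62.2 m^2 / 18.5 m^2
LAI = 3.36

3.36


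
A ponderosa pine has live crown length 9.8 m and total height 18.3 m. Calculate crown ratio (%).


Formula: Crown Ratio = (Crown Length / Total Height) * 100
CR = (9.8 m / 18.3 m) * 100
CR = 0.5355 * 100 = 53.6%

53.6


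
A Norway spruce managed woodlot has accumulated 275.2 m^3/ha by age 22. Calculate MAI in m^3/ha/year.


Formula: MAI = Total Volume / Stand Age
MAI = 275.2 m^3/ha / 22 years
MAI = 12.51 m^3/ha/year

12.51


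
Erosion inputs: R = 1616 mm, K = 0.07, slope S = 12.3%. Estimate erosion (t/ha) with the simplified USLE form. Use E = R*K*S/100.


Formula: E = R * K * S / 100  (simplified USLE)
R * K = 1616 * 0.07 = 113.12
E = 113.12 * 12.3 / 100 = 13.91 t/ha

13.91


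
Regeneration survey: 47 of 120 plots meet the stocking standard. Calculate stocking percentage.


Formula: Stocking % = stocked plots / total plots * 100
Stocking = 47 / 120 * 100
Stocking = 0.3917 * 100 = 39.2%

39.2


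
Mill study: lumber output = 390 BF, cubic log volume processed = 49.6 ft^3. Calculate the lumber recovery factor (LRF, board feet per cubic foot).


Formula: LRF = Lumber Output (BF) / Log Input (ft^3)
LRF = 390 BF / 49.6 ft^3
LRF = 7.86 BF/ft^3

7.86


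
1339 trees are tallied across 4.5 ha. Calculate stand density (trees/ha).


Formula: Stand Density = N_trees / Area_ha
Density = 1339 trees / 4.5 ha
Density = 298 trees/ha

298


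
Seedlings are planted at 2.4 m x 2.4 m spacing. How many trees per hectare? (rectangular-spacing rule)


Formula: TPH = 10000 m^2/ha / (spacing_x * spacing_y)
Area per tree = 2.4 m * 2.4 m = 5.76 m^2
TPH = 10000 / 5.76 = 1736 trees/ha

1736


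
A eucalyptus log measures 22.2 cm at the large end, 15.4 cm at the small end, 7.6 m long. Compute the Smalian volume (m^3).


Smalian: V = (A1 + A2)/2 * L,  A = pi*(D/200)^2
A1 = pi*(22.2/200)^2 = 0.038708 m^2
A2 = pi*(15.4/200)^2 = 0.018627 m^2
V = (0.038708+0.018627)/2*7.6 = 0.2179 m^3

0.2179


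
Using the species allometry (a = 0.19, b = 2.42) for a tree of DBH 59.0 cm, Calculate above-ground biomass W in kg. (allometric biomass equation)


Formula: W = a * DBH^b  (allometric power law)
DBH^b = 59.0^2.42 = 19295.7591
W = 0.19 * 19295.7591 = 3666.2 kg

3666.2


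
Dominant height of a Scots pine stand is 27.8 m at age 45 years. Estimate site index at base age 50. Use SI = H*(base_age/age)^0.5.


Formula: SI = H_dom * (base_age / age)^0.5
Age ratio = 50 / 45 = 1.11111
sqrt(age_ratio) = 1.05409
SI = 27.8 * 1.05409 = 29.3 m

29.3


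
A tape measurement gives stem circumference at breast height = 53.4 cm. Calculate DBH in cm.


Formula: DBH = C / pi
DBH = 53.4 / pi
pi = 3.14159...
DBH = 17.0 cm

17.0


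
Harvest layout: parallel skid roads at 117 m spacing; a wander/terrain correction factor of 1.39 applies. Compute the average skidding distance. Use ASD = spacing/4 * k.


Formula: ASD = (spacing / 4) * correction
Uncorrected distance = spacing / 4 = 117 / 4 = 29.25 m
ASD = 29.25 * 1.39 = 41 m

41


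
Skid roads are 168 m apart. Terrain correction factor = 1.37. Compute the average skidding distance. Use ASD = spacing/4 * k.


Formula: ASD = (spacing / 4) * correction
Uncorrected distance = spacing / 4 = 168 / 4 = 42 m
ASD = 42 * 1.37 = 58 m

58


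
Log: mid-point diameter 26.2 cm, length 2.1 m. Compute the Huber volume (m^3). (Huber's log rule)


Huber: V = Am * L,  Am = pi*(Dm/200)^2
Am = pi*(26.2/200)^2 = 0.053913 m^2
V = 0.053913*2.1 = 0.1132 m^3

0.1132


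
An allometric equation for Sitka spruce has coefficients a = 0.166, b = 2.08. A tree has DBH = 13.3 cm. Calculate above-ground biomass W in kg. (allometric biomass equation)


Formula: W = a * DBH^b  (allometric power law)
DBH^b = 13.3^2.08 = 217.5762
W = 0.166 * 217.5762 = 36.1 kg

36.1


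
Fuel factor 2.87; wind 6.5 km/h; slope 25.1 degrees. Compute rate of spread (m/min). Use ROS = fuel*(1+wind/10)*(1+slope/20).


Formula: ROS = fuel * (1 + wind/10) * (1 + slope/20)
Wind factor = 1 + 6.5/10 = 1.65
Slope factor = 1 + 25.1/20 = 2.255
ROS = 2.87 * 1.65 * 2.255 = 10.68 m/min

10.68


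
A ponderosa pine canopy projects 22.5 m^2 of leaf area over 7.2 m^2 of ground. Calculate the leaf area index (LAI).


Formula: LAI = total leaf area / ground area  (dimensionless)
LAI = 22.5 m^2 / 7.2 m^2
LAI = 3.13

3.13


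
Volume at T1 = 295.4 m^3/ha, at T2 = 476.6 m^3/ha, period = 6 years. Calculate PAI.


Formula: PAI = (V_T2 - V_T1) / (T2 - T1)
Volume increment = 476.6 - 295.4 = 181.2 m^3/ha
PAI = 181.2 / 6 = 30.2 m^3/ha/year

30.2


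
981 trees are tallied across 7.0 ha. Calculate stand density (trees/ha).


Formula: Stand Density = N_trees / Area_ha
Density = 981 trees / 7.0 ha
Density = 140 trees/ha

140


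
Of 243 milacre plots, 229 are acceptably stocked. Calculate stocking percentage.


Formula: Stocking % = stocked plots / total plots * 100
Stocking = 229 / 243 * 100
Stocking = 0.9424 * 100 = 94.2%

94.2


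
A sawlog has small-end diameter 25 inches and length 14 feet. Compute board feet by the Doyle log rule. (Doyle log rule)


Doyle: BF = (D - 4)^2 * L / 16
Adjusted diameter = 25 - 4 = 21 in
(D-4)^2 = 21^2 = 441
BF = 441 * 14 / 16 = 386 BF

386


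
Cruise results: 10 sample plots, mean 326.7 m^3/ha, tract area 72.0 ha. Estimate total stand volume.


Formula: Total Volume = Mean Volume per ha * Total Area
Total Volume = 326.7 m^3/ha * 72.0 ha
Total Volume = 23522 m^3

23522


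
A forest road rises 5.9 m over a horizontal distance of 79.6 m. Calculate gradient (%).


Formula: Gradient = rise / run * 100
Gradient = 5.9 / 79.6 * 100 = 7.4%

7.4


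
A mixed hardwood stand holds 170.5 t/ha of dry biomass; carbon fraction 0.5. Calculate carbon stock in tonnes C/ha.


Formula: Carbon Stock = Biomass * Carbon Fraction
C = 170.5 t/ha * 0.5
C = 85.3 t C/ha

85.3


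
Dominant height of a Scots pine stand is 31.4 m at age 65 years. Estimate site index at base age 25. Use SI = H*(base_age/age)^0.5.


Formula: SI = H_dom * (base_age / age)^0.5
Age ratio = 25 / 65 = 0.38462
sqrt(age_ratio) = 0.62017
SI = 31.4 * 0.62017 = 19.5 m

19.5


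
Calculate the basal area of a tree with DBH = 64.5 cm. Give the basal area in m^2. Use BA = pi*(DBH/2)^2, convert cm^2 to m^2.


Formula: BA = pi * (DBH/2)^2 / 10000  (cm^2 to m^2)
Radius = DBH/2 = 64.5/2 = 32.25 cm
BA = pi * 32.25^2 / 10000
   = 3267.4527 cm^2 / 10000
   = 0.3267 m^2

0.3267


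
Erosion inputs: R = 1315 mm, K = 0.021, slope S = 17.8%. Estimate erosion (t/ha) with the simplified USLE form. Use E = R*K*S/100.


Formula: E = R * K * S / 100  (simplified USLE)
R * K = 1315 * 0.021 = 27.615
E = 27.615 * 17.8 / 100 = 4.92 t/ha

4.92


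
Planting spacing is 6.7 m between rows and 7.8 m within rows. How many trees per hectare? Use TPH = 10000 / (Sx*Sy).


Formula: TPH = 10000 m^2/ha / (spacing_x * spacing_y)
Area per tree = 6.7 m * 7.8 m = 52.26 m^2
TPH = 10000 / 52.26 = 191 trees/ha

191


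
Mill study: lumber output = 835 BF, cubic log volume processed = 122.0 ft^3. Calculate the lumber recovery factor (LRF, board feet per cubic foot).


Formula: LRF = Lumber Output (BF) / Log Input (ft^3)
LRF = 835 BF / 122.0 ft^3
LRF = 6.84 BF/ft^3

6.84


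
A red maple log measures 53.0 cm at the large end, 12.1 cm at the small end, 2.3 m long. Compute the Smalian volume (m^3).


Smalian: V = (A1 + A2)/2 * L,  A = pi*(D/200)^2
A1 = pi*(53.0/200)^2 = 0.220618 m^2
A2 = pi*(12.1/200)^2 = 0.011499 m^2
V = (0.220618+0.011499)/2*2.3 = 0.2669 m^3

0.2669


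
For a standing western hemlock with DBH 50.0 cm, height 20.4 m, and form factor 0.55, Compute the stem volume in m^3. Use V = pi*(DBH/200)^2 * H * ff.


Formula: V = pi * (DBH/200)^2 * H * ff
Radius = DBH/200 = 50.0/200 = 0.25 m
Radius^2 = 0.25^2 = 0.0625 m^2
V = pi * 0.0625 * 20.4 * 0.55
V = 2.203 m^3

2.203


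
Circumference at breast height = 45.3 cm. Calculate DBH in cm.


Formula: DBH = C / pi
DBH = 45.3 / pi
pi = 3.14159...
DBH = 14.4 cm

14.4


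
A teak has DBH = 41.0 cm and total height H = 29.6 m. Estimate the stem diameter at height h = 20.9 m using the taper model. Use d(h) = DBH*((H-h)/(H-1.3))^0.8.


Taper: d(h) = DBH * ((H - h) / (H - 1.3))^0.8
Numerator = H - h = 29.6 - 20.9 = 8.7 m
Denominator = H - 1.3 = 29.6 - 1.3 = 28.3 m
Ratio = 8.7 / 28.3 = 0.30742
d = 41.0 * 0.30742^0.8 = 16.0 cm

16.0


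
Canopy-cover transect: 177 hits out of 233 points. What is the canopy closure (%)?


Formula: Canopy closure = covered points / total points * 100
Closure = 177 / 233 * 100
Closure = 0.7597 * 100 = 76.0%

76.0


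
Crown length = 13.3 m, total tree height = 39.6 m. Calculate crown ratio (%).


Formula: Crown Ratio = (Crown Length / Total Height) * 100
CR = (13.3 m / 39.6 m) * 100
CR = 0.3359 * 100 = 33.6%

33.6


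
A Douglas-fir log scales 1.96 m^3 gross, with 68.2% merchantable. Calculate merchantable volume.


Formula: MV = V_total * (merchantable_pct / 100)
Merchantable fraction = 68.2% / 100 = 0.682
MV = 1.96 m^3 * 0.682 = 1.337 m^3

1.337


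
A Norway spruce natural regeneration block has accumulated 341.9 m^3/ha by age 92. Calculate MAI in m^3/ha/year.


Formula: MAI = Total Volume / Stand Age
MAI = 341.9 m^3/ha / 92 years
MAI = 3.72 m^3/ha/year

3.72


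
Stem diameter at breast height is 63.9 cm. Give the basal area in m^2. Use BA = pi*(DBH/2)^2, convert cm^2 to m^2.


Formula: BA = pi * (DBH/2)^2 / 10000  (cm^2 to m^2)
Radius = DBH/2 = 63.9/2 = 31.95 cm
BA = pi * 31.95^2 / 10000
   = 3206.9456 cm^2 / 10000
   = 0.3207 m^2

0.3207


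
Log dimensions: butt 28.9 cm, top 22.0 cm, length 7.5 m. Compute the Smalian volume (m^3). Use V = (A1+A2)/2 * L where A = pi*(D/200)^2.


Smalian: V = (A1 + A2)/2 * L,  A = pi*(D/200)^2
A1 = pi*(28.9/200)^2 = 0.065597 m^2
A2 = pi*(22.0/200)^2 = 0.038013 m^2
V = (0.065597+0.038013)/2*7.5 = 0.3885 m^3

0.3885


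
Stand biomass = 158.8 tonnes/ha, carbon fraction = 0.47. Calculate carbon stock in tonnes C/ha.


Formula: Carbon Stock = Biomass * Carbon Fraction
C = 158.8 t/ha * 0.47
C = 74.6 t C/ha

74.6


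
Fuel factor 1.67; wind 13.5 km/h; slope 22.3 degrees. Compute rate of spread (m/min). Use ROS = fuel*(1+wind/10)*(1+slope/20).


Formula: ROS = fuel * (1 + wind/10) * (1 + slope/20)
Wind factor = 1 + 13.5/10 = 2.35
Slope factor = 1 + 22.3/20 = 2.115
ROS = 1.67 * 2.35 * 2.115 = 8.3 m/min

8.3


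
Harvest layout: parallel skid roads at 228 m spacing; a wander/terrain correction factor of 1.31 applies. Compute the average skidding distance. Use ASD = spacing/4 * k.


Formula: ASD = (spacing / 4) * correction
Uncorrected distance = spacing / 4 = 228 / 4 = 57 m
ASD = 57 * 1.31 = 75 m

75


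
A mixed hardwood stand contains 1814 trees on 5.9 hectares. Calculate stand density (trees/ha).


Formula: Stand Density = N_trees / Area_ha
Density = 1814 trees / 5.9 ha
Density = 307 trees/ha

307


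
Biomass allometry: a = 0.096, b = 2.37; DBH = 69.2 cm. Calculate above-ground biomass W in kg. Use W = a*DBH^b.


Formula: W = a * DBH^b  (allometric power law)
DBH^b = 69.2^2.37 = 22964.2065
W = 0.096 * 22964.2065 = 2204.6 kg

2204.6


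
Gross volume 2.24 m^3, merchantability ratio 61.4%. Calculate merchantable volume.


Formula: MV = V_total * (merchantable_pct / 100)
Merchantable fraction = 61.4% / 100 = 0.614
MV = 2.24 m^3 * 0.614 = 1.375 m^3

1.375
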